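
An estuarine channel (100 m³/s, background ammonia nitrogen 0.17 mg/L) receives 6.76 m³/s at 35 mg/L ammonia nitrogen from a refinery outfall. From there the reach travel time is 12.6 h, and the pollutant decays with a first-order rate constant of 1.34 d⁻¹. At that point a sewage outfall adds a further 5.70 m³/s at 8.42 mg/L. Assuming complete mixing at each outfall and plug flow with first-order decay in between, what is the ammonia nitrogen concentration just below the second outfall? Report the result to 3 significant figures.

1.54 mg/L

After mixing, C = (100.0·0.1700 + 6.760·35.00) / 106.8 = 253.6/106.8 = 2.375 mg/L; combined flow 106.8 m³/s.
After decay, C = 2.375 × e^(−kt) = 2.375 × 0.4949 = 1.175 mg/L.
At the second outfall, C = (106.8·1.175 + 5.700·8.420) / (106.8 + 5.700) = 1.543 mg/L.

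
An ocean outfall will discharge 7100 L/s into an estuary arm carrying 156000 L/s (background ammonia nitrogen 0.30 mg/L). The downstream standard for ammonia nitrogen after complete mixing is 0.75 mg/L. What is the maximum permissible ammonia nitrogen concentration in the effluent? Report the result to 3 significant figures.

At the limit, (Qr·Cr + Qe·Cₑ)/(Qr + Qe) = 0.75:
Cₑ = (163100·0.75 − 156000·0.3000) / 7100 = 10.64 mg/L.

10.6 mg/L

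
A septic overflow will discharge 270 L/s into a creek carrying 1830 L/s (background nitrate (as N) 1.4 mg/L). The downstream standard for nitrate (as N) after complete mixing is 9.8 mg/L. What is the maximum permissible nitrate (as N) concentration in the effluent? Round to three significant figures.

66.7 mg/L

At the limit, (Qr·Cr + Qe·Cₑ)/(Qr + Qe) = 9.8:
Cₑ = (2100·9.8 − 1830·1.400) / 270.0 = 66.73 mg/L.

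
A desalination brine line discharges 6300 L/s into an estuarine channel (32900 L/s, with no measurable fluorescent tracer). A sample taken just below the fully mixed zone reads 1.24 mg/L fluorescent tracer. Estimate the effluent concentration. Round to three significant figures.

7.72 mg/L

Mass balance: 32900·0 + 6300·Cₑ = 39200·1.240
→ Cₑ = (39200·1.240 − 32900·0) / 6300 = 7.716 mg/L.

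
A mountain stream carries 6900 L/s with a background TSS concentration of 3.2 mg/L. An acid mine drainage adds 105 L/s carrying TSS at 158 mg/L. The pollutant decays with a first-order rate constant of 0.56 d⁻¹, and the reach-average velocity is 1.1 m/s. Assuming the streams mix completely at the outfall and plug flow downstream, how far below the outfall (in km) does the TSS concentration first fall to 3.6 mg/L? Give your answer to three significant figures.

72.6 km

After mixing, C = (6900·3.200 + 105.0·158.0) / 7005 = 38670/7005 = 5.520 mg/L.
Set 5.520·exp(−k·t) = 3.6 → t = ln(5.520/3.6)/k = 65960 s = 18.32 h.
Distance = v·t = 1.1·65960 = 72550 m = 72.55 km.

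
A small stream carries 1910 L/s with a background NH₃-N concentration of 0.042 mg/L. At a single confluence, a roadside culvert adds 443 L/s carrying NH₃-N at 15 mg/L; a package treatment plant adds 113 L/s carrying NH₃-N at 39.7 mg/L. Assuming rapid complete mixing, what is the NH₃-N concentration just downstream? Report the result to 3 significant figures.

4.55 mg/L

Mass balance: C = (1910·0.04200 + 443.0·15.00 + 113.0·39.70) / 2466 = 11210/2466 = 4.546 mg/L.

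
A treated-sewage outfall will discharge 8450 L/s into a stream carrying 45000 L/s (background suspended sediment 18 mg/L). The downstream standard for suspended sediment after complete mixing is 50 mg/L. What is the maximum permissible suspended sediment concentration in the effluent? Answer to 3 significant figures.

220 mg/L

At the limit, (Qr·Cr + Qe·Cₑ)/(Qr + Qe) = 50:
Cₑ = (53450·50 − 45000·18.00) / 8450 = 220.4 mg/L.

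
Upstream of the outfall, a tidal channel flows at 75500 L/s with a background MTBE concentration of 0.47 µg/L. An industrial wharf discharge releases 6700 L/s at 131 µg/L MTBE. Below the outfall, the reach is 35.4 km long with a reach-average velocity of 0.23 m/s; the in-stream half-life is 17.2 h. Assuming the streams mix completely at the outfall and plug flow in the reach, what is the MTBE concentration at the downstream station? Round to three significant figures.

Mixed concentration C = ΣQC/ΣQ = (75500·0.4700 + 6700·131.0) / 82200 = 913200/82200 = 11.11 µg/L.
Travel time t = 35.4·1000 / 0.23 = 153900 s = 42.75 h.
Half-life 17.2 h → k = ln 2 / 17.2 = 0.04030 h⁻¹ = 0.9672 d⁻¹.
Applying C = C₀e^(−kt): 11.11 × 0.1785 = 1.983 µg/L.

1.98 µg/L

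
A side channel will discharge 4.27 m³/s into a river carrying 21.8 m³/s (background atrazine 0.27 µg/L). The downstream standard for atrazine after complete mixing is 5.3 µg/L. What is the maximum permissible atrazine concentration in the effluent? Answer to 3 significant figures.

31.0 µg/L

At the limit, (Qr·Cr + Qe·Cₑ)/(Qr + Qe) = 5.3:
Cₑ = (26.07·5.3 − 21.80·0.2700) / 4.270 = 30.98 µg/L.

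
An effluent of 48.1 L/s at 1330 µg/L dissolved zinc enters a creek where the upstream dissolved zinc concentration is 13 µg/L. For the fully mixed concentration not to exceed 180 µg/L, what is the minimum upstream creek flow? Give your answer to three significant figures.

331 L/s

Set C_mix = 180: (Q·13.00 + 48.10·1330) / (Q + 48.10) = 180
→ Q = 48.10·(1330 − 180)/(180 − 13.00) = 331.2 L/s.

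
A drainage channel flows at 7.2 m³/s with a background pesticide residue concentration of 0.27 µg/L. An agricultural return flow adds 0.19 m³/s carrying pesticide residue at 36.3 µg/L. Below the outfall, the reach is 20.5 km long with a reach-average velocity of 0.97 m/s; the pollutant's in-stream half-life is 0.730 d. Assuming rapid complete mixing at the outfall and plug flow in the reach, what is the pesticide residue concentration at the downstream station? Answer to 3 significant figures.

Mixed concentration C = ΣQC/ΣQ = (7.200·0.2700 + 0.1900·36.30) / 7.390 = 8.841/7.390 = 1.196 µg/L.
Travel time t = 20.5·1000 / 0.97 = 21130 s = 5.871 h.
Half-life 0.730 d → k = ln 2 / 0.730 = 0.9495 d⁻¹.
After decay, C = 1.196 × e^(−kt) = 1.196 × 0.7927 = 0.9484 µg/L.

0.948 µg/L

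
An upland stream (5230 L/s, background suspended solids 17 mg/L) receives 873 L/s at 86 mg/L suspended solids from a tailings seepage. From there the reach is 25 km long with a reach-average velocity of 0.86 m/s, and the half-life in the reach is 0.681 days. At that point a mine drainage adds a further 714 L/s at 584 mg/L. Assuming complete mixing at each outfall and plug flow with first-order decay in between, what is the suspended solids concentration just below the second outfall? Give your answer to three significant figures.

78.2 mg/L

Mixed concentration C = ΣQC/ΣQ = (5230·17.00 + 873.0·86.00) / 6103 = 164000/6103 = 26.87 mg/L; combined flow 6103 L/s.
Travel time t = 25·1000 / 0.86 = 29070 s = 8.075 h.
Half-life 0.681 d → k = ln 2 / 0.681 = 1.018 d⁻¹.
After decay, C = 26.87 × e^(−kt) = 26.87 × 0.7100 = 19.08 mg/L.
At the second outfall, C = (6103·19.08 + 714.0·584.0) / (6103 + 714.0) = 78.25 mg/L.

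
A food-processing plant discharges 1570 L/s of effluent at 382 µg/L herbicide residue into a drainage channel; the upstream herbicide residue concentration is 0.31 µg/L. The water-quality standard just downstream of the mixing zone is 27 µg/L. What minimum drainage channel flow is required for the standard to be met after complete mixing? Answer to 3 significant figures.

Set C_mix = 27: (Q·0.3100 + 1570·382.0) / (Q + 1570) = 27
→ Q = 1570·(382.0 − 27)/(27 − 0.3100) = 20880 L/s.

20900 L/s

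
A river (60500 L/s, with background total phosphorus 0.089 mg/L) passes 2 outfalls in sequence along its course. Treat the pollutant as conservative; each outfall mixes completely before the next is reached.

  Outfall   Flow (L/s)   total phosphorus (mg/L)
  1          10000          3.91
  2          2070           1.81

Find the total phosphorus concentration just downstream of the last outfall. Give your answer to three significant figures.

0.665 mg/L

Below outfall 1: Q → 70500 L/s, C = (60500·0.08900 + 10000·3.910)/70500 = 0.6310 mg/L.
Below outfall 2: Q → 72570 L/s, C = (70500·0.6310 + 2070·1.810)/72570 = 0.6646 mg/L.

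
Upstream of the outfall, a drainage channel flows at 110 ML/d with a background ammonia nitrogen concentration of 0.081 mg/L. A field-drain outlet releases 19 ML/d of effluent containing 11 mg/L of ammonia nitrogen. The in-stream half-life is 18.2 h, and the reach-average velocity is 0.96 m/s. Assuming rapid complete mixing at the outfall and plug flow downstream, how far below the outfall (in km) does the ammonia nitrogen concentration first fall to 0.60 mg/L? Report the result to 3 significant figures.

Mass balance: C = (110.0·0.08100 + 19.00·11.00) / 129.0 = 217.9/129.0 = 1.689 mg/L.
Half-life 18.2 h → k = ln 2 / 18.2 = 0.03809 h⁻¹ = 0.9140 d⁻¹.
Set 1.689·exp(−k·t) = 0.60 → t = ln(1.689/0.60)/k = 97840 s = 27.18 h.
Distance = v·t = 0.96·97840 = 93930 m = 93.93 km.

93.9 km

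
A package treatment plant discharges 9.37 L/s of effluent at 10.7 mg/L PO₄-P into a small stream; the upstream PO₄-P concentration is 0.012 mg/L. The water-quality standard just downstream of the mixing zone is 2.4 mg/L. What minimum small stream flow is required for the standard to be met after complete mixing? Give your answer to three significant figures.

32.6 L/s

Set C_mix = 2.4: (Q·0.01200 + 9.370·10.70) / (Q + 9.370) = 2.4
→ Q = 9.370·(10.70 − 2.4)/(2.4 − 0.01200) = 32.57 L/s.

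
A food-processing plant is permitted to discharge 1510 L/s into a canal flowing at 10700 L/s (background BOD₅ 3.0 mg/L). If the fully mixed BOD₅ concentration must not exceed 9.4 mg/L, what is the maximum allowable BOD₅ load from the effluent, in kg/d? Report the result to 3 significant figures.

7140 kg/d

Mass balance at the limit: 10700·3.000 + 1510·Cₑ = 12210·9.4 → Cₑ = 54.75 mg/L.
1510 L/s = 1.510 m³/s. Load = 1.510 m³/s × 54.75 g/m³ × 86 400 s/d = 7143 kg/d.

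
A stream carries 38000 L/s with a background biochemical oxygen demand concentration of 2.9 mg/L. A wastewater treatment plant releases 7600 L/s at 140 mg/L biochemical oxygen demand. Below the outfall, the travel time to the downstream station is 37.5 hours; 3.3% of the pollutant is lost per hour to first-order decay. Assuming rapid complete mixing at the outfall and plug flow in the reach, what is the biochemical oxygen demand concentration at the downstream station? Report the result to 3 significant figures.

Mixed concentration C = ΣQC/ΣQ = (38000·2.900 + 7600·140.0) / 45600 = 1174000/45600 = 25.75 mg/L.
3.3%/h lost → k = −ln(1 − 0.033) = 0.03356 h⁻¹.
Decay over the reach: 25.75·exp(−kt) = 25.75·0.2841 = 7.316 mg/L.

7.32 mg/L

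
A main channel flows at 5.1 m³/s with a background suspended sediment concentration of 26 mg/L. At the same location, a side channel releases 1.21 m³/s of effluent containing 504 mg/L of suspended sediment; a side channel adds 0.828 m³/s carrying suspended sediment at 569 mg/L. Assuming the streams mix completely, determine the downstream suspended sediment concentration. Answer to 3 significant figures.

Mixed concentration C = ΣQC/ΣQ = (5.100·26.00 + 1.210·504.0 + 0.8280·569.0) / 7.138 = 1214/7.138 = 170.0 mg/L.

170 mg/L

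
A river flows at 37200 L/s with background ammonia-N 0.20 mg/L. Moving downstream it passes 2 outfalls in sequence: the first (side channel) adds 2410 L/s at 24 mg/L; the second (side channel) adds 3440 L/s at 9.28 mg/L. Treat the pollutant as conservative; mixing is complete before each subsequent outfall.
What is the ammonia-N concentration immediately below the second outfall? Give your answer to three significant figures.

Below outfall 1: Q → 39610 L/s, C = (37200·0.2000 + 2410·24.00)/39610 = 1.648 mg/L.
Below outfall 2: Q → 43050 L/s, C = (39610·1.648 + 3440·9.280)/43050 = 2.258 mg/L.

2.26 mg/L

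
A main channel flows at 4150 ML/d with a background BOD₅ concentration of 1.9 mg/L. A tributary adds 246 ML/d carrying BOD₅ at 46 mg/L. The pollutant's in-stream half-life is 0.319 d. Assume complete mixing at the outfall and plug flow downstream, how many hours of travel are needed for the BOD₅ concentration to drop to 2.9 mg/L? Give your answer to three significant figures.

Mass balance: C = (4150·1.900 + 246.0·46.00) / 4396 = 19200/4396 = 4.368 mg/L.
Half-life 0.319 d → k = ln 2 / 0.319 = 2.173 d⁻¹.
4.368·exp(−k·t) = 2.9 → t = ln(4.368/2.9)/k = 16290 s = 4.524 h.

4.52 h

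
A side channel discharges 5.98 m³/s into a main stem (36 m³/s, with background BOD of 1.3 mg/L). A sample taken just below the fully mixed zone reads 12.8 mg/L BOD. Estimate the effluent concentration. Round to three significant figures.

Mass balance: 36.00·1.300 + 5.980·Cₑ = 41.98·12.80
→ Cₑ = (41.98·12.80 − 36.00·1.300) / 5.980 = 82.03 mg/L.

82.0 mg/L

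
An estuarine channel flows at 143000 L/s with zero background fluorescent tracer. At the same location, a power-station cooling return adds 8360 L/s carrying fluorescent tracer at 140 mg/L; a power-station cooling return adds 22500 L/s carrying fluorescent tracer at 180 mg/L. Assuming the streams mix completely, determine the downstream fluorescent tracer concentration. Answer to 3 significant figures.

Mixed concentration C = ΣQC/ΣQ = (143000·0 + 8360·140.0 + 22500·180.0) / 173900 = 5220000/173900 = 30.03 mg/L.

30.0 mg/L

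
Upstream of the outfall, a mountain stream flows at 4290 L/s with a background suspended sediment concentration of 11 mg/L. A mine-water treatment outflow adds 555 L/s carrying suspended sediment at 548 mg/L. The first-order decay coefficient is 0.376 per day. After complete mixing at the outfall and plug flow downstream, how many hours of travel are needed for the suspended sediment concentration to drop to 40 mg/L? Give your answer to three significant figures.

38.0 h

Mass balance: C = (4290·11.00 + 555.0·548.0) / 4845 = 351300/4845 = 72.51 mg/L.
72.51·exp(−k·t) = 40 → t = ln(72.51/40)/k = 136700 s = 37.97 h.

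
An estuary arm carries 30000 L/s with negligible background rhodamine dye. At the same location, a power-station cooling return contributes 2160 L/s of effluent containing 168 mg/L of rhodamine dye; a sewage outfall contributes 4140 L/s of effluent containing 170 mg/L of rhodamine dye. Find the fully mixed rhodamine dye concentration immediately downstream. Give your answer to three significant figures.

29.4 mg/L

After mixing, C = (30000·0 + 2160·168.0 + 4140·170.0) / 36300 = 1067000/36300 = 29.39 mg/L.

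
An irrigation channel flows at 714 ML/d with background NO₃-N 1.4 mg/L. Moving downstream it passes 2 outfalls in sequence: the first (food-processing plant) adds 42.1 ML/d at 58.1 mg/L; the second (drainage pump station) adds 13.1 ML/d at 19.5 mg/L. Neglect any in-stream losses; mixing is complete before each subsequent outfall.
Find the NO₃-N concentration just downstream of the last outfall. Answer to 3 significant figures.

4.81 mg/L

Below outfall 1: Q → 756.1 ML/d, C = (714.0·1.400 + 42.10·58.10)/756.1 = 4.557 mg/L.
Below outfall 2: Q → 769.2 ML/d, C = (756.1·4.557 + 13.10·19.50)/769.2 = 4.812 mg/L.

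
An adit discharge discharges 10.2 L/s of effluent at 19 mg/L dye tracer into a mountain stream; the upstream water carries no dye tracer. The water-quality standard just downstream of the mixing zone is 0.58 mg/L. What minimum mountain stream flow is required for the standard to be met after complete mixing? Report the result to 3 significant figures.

Set C_mix = 0.58: (Q·0 + 10.20·19.00) / (Q + 10.20) = 0.58
→ Q = 10.20·(19.00 − 0.58)/(0.58 − 0) = 323.9 L/s.

324 L/s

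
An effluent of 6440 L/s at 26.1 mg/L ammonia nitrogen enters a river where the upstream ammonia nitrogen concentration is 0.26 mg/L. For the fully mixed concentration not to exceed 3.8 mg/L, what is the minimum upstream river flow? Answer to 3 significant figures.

Set C_mix = 3.8: (Q·0.2600 + 6440·26.10) / (Q + 6440) = 3.8
→ Q = 6440·(26.10 − 3.8)/(3.8 − 0.2600) = 40570 L/s.

40600 L/s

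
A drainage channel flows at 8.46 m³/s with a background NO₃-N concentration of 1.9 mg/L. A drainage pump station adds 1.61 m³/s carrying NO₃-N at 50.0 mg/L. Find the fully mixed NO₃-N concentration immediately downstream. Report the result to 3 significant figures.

9.59 mg/L

After mixing, C = (8.460·1.900 + 1.610·50.00) / 10.07 = 96.57/10.07 = 9.590 mg/L.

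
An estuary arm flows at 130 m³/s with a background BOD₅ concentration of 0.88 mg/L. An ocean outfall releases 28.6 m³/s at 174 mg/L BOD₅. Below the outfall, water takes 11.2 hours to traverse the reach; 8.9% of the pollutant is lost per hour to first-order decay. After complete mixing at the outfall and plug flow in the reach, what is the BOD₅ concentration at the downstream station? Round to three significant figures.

11.3 mg/L

Mixed concentration C = ΣQC/ΣQ = (130.0·0.8800 + 28.60·174.0) / 158.6 = 5091/158.6 = 32.10 mg/L.
8.9%/h lost → k = −ln(1 − 0.089) = 0.09321 h⁻¹.
Applying C = C₀e^(−kt): 32.10 × 0.3521 = 11.30 mg/L.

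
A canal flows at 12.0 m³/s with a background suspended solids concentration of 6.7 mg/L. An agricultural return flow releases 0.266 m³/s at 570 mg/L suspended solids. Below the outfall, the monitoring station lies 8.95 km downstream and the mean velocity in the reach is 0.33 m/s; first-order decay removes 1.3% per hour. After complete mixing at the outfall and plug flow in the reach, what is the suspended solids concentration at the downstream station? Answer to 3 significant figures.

17.1 mg/L

After mixing, C = (12.00·6.700 + 0.2660·570.0) / 12.27 = 232.0/12.27 = 18.92 mg/L.
Travel time t = 8.95·1000 / 0.33 = 27120 s = 7.534 h.
1.3%/h lost → k = −ln(1 − 0.013) = 0.01309 h⁻¹.
First-order decay: C = 18.92·exp(−k·t) = 18.92·0.9061 = 17.14 mg/L.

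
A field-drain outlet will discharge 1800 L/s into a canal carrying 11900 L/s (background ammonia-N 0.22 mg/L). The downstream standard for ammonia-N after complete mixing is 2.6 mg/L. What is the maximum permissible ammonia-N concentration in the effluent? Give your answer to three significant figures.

At the limit, (Qr·Cr + Qe·Cₑ)/(Qr + Qe) = 2.6:
Cₑ = (13700·2.6 − 11900·0.2200) / 1800 = 18.33 mg/L.

18.3 mg/L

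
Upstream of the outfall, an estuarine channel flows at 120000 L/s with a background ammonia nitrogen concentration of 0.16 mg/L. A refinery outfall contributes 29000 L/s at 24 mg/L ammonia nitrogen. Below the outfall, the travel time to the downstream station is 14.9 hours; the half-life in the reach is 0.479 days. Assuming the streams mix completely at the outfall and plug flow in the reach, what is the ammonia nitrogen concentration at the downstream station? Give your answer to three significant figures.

Mixed concentration C = ΣQC/ΣQ = (120000·0.1600 + 29000·24.00) / 149000 = 715200/149000 = 4.800 mg/L.
Half-life 0.479 d → k = ln 2 / 0.479 = 1.447 d⁻¹.
After decay, C = 4.800 × e^(−kt) = 4.800 × 0.4072 = 1.955 mg/L.

1.95 mg/L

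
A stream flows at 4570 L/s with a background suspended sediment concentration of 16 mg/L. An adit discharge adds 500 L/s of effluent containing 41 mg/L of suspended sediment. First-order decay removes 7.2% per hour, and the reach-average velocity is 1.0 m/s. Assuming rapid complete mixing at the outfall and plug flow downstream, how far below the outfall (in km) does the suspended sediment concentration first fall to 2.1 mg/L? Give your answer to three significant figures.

105 km

Mixed concentration C = ΣQC/ΣQ = (4570·16.00 + 500.0·41.00) / 5070 = 93620/5070 = 18.47 mg/L.
7.2%/h lost → k = −ln(1 − 0.072) = 0.07472 h⁻¹.
Set 18.47·exp(−k·t) = 2.1 → t = ln(18.47/2.1)/k = 104700 s = 29.09 h.
Distance = v·t = 1.0·104700 = 104700 m = 104.7 km.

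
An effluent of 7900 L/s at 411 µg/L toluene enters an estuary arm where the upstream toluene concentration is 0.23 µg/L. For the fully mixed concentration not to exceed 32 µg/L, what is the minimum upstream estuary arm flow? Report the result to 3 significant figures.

Set C_mix = 32: (Q·0.2300 + 7900·411.0) / (Q + 7900) = 32
→ Q = 7900·(411.0 − 32)/(32 − 0.2300) = 94240 L/s.

94200 L/s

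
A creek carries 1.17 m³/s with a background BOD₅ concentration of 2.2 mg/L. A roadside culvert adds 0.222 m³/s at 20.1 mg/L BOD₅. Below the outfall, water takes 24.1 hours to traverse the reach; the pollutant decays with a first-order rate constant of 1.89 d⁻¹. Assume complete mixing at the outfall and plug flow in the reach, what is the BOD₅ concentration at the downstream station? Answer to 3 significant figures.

Conservation of mass: C = (1.170·2.200 + 0.2220·20.10) / 1.392 = 7.036/1.392 = 5.055 mg/L.
First-order decay: C = 5.055·exp(−k·t) = 5.055·0.1499 = 0.7576 mg/L.

0.758 mg/L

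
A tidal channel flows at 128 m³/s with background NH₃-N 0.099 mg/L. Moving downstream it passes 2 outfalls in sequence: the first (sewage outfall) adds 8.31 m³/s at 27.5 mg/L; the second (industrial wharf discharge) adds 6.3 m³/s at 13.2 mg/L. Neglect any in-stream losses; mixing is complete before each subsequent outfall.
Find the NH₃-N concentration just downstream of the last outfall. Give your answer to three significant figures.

2.27 mg/L

Below outfall 1: Q → 136.3 m³/s, C = (128.0·0.09900 + 8.310·27.50)/136.3 = 1.769 mg/L.
Below outfall 2: Q → 142.6 m³/s, C = (136.3·1.769 + 6.300·13.20)/142.6 = 2.274 mg/L.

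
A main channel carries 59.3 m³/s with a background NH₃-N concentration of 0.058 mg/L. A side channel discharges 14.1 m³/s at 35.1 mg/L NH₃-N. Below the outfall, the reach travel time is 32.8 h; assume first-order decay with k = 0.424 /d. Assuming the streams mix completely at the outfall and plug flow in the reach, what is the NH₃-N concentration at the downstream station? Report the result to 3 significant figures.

3.80 mg/L

After mixing, C = (59.30·0.05800 + 14.10·35.10) / 73.40 = 498.3/73.40 = 6.790 mg/L.
After decay, C = 6.790 × e^(−kt) = 6.790 × 0.5602 = 3.803 mg/L.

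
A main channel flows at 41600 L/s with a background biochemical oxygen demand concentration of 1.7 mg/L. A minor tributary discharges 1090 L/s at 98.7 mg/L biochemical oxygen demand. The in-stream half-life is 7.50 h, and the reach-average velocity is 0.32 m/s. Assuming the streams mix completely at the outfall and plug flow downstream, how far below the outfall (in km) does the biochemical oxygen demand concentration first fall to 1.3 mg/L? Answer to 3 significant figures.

14.5 km

Mass balance: C = (41600·1.700 + 1090·98.70) / 42690 = 178300/42690 = 4.177 mg/L.
Half-life 7.50 h → k = ln 2 / 7.50 = 0.09242 h⁻¹ = 2.218 d⁻¹.
Set 4.177·exp(−k·t) = 1.3 → t = ln(4.177/1.3)/k = 45460 s = 12.63 h.
Distance = v·t = 0.32·45460 = 14550 m = 14.55 km.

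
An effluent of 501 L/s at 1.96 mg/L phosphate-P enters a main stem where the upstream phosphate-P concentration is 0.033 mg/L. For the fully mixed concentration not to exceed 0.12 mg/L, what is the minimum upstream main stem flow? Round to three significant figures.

10600 L/s

Set C_mix = 0.12: (Q·0.03300 + 501.0·1.960) / (Q + 501.0) = 0.12
→ Q = 501.0·(1.960 − 0.12)/(0.12 − 0.03300) = 10600 L/s.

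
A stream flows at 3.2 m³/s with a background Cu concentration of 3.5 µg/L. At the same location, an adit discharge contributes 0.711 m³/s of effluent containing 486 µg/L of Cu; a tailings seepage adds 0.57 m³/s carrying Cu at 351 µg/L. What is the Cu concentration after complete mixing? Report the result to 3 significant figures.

124 µg/L

Mass balance: C = (3.200·3.500 + 0.7110·486.0 + 0.5700·351.0) / 4.481 = 556.8/4.481 = 124.3 µg/L.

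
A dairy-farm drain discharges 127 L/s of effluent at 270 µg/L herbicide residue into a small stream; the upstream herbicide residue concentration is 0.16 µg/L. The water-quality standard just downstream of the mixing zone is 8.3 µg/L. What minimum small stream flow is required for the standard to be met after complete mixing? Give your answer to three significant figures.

Set C_mix = 8.3: (Q·0.1600 + 127.0·270.0) / (Q + 127.0) = 8.3
→ Q = 127.0·(270.0 − 8.3)/(8.3 − 0.1600) = 4083 L/s.

4080 L/s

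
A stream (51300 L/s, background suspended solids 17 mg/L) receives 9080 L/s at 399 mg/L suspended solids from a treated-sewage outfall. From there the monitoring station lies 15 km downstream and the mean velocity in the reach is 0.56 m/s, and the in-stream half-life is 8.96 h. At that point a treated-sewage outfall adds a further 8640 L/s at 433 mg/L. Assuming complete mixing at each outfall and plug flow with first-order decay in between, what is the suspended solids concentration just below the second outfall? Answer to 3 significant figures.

90.8 mg/L

Conservation of mass: C = (51300·17.00 + 9080·399.0) / 60380 = 4495000/60380 = 74.45 mg/L; combined flow 60380 L/s.
Travel time t = 15·1000 / 0.56 = 26790 s = 7.440 h.
Half-life 8.96 h → k = ln 2 / 8.96 = 0.07736 h⁻¹ = 1.857 d⁻¹.
After decay, C = 74.45 × e^(−kt) = 74.45 × 0.5624 = 41.87 mg/L.
Second outfall: C = (60380·41.87 + 8640·433.0)/69020 = 90.83 mg/L.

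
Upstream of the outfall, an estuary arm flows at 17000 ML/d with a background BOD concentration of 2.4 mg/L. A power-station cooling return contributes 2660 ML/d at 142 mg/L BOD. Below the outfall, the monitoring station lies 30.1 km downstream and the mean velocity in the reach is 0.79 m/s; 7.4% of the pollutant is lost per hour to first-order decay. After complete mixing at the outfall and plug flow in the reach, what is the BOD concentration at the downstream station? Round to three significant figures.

9.44 mg/L

Mass balance: C = (17000·2.400 + 2660·142.0) / 19660 = 418500/19660 = 21.29 mg/L.
Travel time t = 30.1·1000 / 0.79 = 38100 s = 10.58 h.
7.4%/h lost → k = −ln(1 − 0.074) = 0.07688 h⁻¹.
Applying C = C₀e^(−kt): 21.29 × 0.4432 = 9.435 mg/L.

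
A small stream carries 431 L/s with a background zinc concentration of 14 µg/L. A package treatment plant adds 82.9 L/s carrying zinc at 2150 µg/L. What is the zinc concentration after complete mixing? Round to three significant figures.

359 µg/L

Mass balance: C = (431.0·14.00 + 82.90·2150) / 513.9 = 184300/513.9 = 358.6 µg/L.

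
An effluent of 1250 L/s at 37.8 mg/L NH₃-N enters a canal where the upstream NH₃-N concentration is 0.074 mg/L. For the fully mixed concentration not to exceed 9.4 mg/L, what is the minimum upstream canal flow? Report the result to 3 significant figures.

Set C_mix = 9.4: (Q·0.07400 + 1250·37.80) / (Q + 1250) = 9.4
→ Q = 1250·(37.80 − 9.4)/(9.4 − 0.07400) = 3807 L/s.

3810 L/s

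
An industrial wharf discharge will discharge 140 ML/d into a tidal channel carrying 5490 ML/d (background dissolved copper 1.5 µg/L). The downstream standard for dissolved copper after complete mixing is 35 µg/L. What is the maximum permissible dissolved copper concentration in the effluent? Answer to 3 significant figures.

At the limit, (Qr·Cr + Qe·Cₑ)/(Qr + Qe) = 35:
Cₑ = (5630·35 − 5490·1.500) / 140.0 = 1349 µg/L.

1350 µg/L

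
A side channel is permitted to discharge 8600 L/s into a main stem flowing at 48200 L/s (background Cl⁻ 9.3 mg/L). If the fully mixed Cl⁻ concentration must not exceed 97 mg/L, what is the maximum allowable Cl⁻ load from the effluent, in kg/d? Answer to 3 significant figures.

437000 kg/d

Mass balance at the limit: 48200·9.300 + 8600·Cₑ = 56800·97 → Cₑ = 588.5 mg/L.
8600 L/s = 8.600 m³/s. Load = 8.600 m³/s × 588.5 g/m³ × 86 400 s/d = 437300 kg/d.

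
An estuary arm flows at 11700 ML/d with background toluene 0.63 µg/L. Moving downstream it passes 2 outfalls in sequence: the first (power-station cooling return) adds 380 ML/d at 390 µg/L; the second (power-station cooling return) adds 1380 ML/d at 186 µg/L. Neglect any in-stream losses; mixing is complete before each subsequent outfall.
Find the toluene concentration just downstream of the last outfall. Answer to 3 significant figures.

30.6 µg/L

Below outfall 1: Q → 12080 ML/d, C = (11700·0.6300 + 380.0·390.0)/12080 = 12.88 µg/L.
Below outfall 2: Q → 13460 ML/d, C = (12080·12.88 + 1380·186.0)/13460 = 30.63 µg/L.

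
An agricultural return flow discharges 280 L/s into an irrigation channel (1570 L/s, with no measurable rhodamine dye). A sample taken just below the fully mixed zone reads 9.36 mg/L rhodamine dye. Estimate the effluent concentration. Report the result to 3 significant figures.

61.8 mg/L

Mass balance: 1570·0 + 280.0·Cₑ = 1850·9.360
→ Cₑ = (1850·9.360 − 1570·0) / 280.0 = 61.84 mg/L.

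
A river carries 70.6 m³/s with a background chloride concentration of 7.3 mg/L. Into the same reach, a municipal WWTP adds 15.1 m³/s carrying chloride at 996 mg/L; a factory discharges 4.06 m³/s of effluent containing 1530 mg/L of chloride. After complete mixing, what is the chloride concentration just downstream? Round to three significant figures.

242 mg/L

After mixing, C = (70.60·7.300 + 15.10·996.0 + 4.060·1530) / 89.76 = 21770/89.76 = 242.5 mg/L.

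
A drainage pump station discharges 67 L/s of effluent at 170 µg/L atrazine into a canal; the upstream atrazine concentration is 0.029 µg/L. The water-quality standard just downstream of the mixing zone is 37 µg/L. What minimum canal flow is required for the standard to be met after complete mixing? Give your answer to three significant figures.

Set C_mix = 37: (Q·0.02900 + 67.00·170.0) / (Q + 67.00) = 37
→ Q = 67.00·(170.0 − 37)/(37 − 0.02900) = 241.0 L/s.

241 L/s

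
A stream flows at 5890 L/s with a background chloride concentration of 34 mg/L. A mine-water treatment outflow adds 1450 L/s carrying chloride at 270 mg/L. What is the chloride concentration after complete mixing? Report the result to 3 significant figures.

80.6 mg/L

Flow-weighted average: C = (5890·34.00 + 1450·270.0) / 7340 = 591800/7340 = 80.62 mg/L.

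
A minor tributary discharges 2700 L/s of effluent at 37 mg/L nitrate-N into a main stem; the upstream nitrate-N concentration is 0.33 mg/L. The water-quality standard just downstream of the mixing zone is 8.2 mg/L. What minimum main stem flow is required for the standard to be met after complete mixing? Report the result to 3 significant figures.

9880 L/s

Set C_mix = 8.2: (Q·0.3300 + 2700·37.00) / (Q + 2700) = 8.2
→ Q = 2700·(37.00 − 8.2)/(8.2 − 0.3300) = 9881 L/s.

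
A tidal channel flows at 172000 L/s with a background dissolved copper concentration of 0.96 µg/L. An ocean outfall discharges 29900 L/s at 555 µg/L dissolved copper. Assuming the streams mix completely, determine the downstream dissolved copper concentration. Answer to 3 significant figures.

After mixing, C = (172000·0.9600 + 29900·555.0) / 201900 = 16760000/201900 = 83.01 µg/L.

83.0 µg/L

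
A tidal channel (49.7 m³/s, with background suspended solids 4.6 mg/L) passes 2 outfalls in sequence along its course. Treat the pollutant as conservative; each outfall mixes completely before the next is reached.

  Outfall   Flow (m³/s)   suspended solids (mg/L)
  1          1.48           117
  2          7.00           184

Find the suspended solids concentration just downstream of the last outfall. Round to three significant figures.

Outfall 1: combined Q = 51.18 m³/s; C = (49.70·4.600 + 1.480·117.0)/51.18 = 7.850 mg/L.
Outfall 2: combined Q = 58.18 m³/s; C = (51.18·7.850 + 7.000·184.0)/58.18 = 29.04 mg/L.

29.0 mg/L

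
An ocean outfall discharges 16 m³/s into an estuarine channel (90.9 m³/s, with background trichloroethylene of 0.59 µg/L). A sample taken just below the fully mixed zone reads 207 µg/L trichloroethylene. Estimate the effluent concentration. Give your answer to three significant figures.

Mass balance: 90.90·0.5900 + 16.00·Cₑ = 106.9·207.0
→ Cₑ = (106.9·207.0 − 90.90·0.5900) / 16.00 = 1380 µg/L.

1380 µg/L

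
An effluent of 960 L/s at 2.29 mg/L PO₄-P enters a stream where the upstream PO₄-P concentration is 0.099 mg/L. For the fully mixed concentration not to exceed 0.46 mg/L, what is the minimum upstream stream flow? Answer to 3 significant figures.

Set C_mix = 0.46: (Q·0.09900 + 960.0·2.290) / (Q + 960.0) = 0.46
→ Q = 960.0·(2.290 − 0.46)/(0.46 − 0.09900) = 4866 L/s.

4870 L/s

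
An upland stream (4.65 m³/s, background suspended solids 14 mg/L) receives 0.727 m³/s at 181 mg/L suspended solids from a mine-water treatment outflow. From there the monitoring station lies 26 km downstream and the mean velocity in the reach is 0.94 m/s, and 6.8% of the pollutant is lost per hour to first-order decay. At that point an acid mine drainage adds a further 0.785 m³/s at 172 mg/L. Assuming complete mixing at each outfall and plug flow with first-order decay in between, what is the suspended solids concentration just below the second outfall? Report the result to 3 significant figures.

Conservation of mass: C = (4.650·14.00 + 0.7270·181.0) / 5.377 = 196.7/5.377 = 36.58 mg/L; combined flow 5.377 m³/s.
Travel time t = 26·1000 / 0.94 = 27660 s = 7.683 h.
6.8%/h lost → k = −ln(1 − 0.068) = 0.07042 h⁻¹.
First-order decay: C = 36.58·exp(−k·t) = 36.58·0.5821 = 21.29 mg/L.
At the second outfall, C = (5.377·21.29 + 0.7850·172.0) / (5.377 + 0.7850) = 40.49 mg/L.

40.5 mg/L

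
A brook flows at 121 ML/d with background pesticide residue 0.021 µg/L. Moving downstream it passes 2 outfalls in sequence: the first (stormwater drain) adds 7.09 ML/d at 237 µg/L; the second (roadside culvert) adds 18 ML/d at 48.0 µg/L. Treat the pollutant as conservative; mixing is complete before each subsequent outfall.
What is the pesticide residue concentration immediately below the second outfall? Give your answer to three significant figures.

17.4 µg/L

Outfall 1: combined Q = 128.1 ML/d; C = (121.0·0.02100 + 7.090·237.0)/128.1 = 13.14 µg/L.
Outfall 2: combined Q = 146.1 ML/d; C = (128.1·13.14 + 18.00·48.00)/146.1 = 17.43 µg/L.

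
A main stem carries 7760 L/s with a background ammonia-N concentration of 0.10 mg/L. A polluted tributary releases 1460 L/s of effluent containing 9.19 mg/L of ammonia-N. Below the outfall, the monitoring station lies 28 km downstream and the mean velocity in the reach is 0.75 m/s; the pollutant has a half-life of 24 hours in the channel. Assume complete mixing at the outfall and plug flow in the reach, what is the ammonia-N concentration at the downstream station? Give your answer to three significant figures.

1.14 mg/L

Flow-weighted average: C = (7760·0.1000 + 1460·9.190) / 9220 = 14190/9220 = 1.539 mg/L.
Travel time t = 28·1000 / 0.75 = 37330 s = 10.37 h.
Half-life 24 h → k = ln 2 / 24 = 0.02888 h⁻¹ = 0.6931 d⁻¹.
Decay over the reach: 1.539·exp(−kt) = 1.539·0.7412 = 1.141 mg/L.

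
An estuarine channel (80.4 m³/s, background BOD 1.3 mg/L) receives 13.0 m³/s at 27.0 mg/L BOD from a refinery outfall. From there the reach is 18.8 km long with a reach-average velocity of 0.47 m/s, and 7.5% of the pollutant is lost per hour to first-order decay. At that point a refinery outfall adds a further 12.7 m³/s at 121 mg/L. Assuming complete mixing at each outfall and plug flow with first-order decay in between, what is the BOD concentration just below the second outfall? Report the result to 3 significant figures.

16.3 mg/L

Flow-weighted average: C = (80.40·1.300 + 13.00·27.00) / 93.40 = 455.5/93.40 = 4.877 mg/L; combined flow 93.40 m³/s.
Travel time t = 18.8·1000 / 0.47 = 40000 s = 11.11 h.
7.5%/h lost → k = −ln(1 − 0.075) = 0.07796 h⁻¹.
Applying C = C₀e^(−kt): 4.877 × 0.4205 = 2.051 mg/L.
Second outfall: C = (93.40·2.051 + 12.70·121.0)/106.1 = 16.29 mg/L.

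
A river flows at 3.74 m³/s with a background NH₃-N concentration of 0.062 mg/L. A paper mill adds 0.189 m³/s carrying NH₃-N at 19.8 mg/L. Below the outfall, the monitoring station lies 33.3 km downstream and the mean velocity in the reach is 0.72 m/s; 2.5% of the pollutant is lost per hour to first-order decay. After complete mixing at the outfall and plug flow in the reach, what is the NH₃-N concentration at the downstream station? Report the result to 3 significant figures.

0.731 mg/L

Conservation of mass: C = (3.740·0.06200 + 0.1890·19.80) / 3.929 = 3.974/3.929 = 1.011 mg/L.
Travel time t = 33.3·1000 / 0.72 = 46250 s = 12.85 h.
2.5%/h lost → k = −ln(1 − 0.025) = 0.02532 h⁻¹.
Applying C = C₀e^(−kt): 1.011 × 0.7223 = 0.7306 mg/L.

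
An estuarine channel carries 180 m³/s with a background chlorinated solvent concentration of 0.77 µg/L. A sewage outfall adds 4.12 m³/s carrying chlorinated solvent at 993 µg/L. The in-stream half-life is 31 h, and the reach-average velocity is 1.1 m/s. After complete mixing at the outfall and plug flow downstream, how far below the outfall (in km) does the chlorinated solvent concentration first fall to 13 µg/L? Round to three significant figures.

101 km

Conservation of mass: C = (180.0·0.7700 + 4.120·993.0) / 184.1 = 4230/184.1 = 22.97 µg/L.
Half-life 31 h → k = ln 2 / 31 = 0.02236 h⁻¹ = 0.5366 d⁻¹.
Set 22.97·exp(−k·t) = 13 → t = ln(22.97/13)/k = 91670 s = 25.46 h.
Distance = v·t = 1.1·91670 = 100800 m = 100.8 km.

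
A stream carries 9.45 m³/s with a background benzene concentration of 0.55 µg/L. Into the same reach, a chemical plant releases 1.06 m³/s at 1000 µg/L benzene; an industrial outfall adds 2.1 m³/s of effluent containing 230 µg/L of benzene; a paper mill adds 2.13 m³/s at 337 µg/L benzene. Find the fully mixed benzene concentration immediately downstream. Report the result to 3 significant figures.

Conservation of mass: C = (9.450·0.5500 + 1.060·1000 + 2.100·230.0 + 2.130·337.0) / 14.74 = 2266/14.74 = 153.7 µg/L.

154 µg/L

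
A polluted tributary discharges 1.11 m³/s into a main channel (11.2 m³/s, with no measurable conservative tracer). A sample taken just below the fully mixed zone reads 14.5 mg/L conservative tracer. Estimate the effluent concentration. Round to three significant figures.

161 mg/L

Mass balance: 11.20·0 + 1.110·Cₑ = 12.31·14.50
→ Cₑ = (12.31·14.50 − 11.20·0) / 1.110 = 160.8 mg/L.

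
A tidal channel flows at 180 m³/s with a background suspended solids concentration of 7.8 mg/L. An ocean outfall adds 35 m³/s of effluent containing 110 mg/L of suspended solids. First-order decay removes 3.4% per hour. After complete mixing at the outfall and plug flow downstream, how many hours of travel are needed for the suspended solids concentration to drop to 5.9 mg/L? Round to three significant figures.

41.1 h

Mixed concentration C = ΣQC/ΣQ = (180.0·7.800 + 35.00·110.0) / 215.0 = 5254/215.0 = 24.44 mg/L.
3.4%/h lost → k = −ln(1 − 0.034) = 0.03459 h⁻¹.
24.44·exp(−k·t) = 5.9 → t = ln(24.44/5.9)/k = 147900 s = 41.08 h.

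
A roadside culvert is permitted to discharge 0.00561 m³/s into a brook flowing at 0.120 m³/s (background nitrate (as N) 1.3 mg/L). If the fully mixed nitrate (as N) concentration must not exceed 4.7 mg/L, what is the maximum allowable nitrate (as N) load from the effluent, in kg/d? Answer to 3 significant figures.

37.5 kg/d

Mass balance at the limit: 0.1200·1.300 + 0.005610·Cₑ = 0.1256·4.7 → Cₑ = 77.43 mg/L.
Load = 0.005610 m³/s × 77.43 g/m³ × 86 400 s/d = 37.53 kg/d.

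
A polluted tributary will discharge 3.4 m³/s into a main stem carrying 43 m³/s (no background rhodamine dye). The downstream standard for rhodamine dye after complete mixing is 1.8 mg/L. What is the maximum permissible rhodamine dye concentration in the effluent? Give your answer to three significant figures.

24.6 mg/L

At the limit, (Qr·Cr + Qe·Cₑ)/(Qr + Qe) = 1.8:
Cₑ = (46.40·1.8 − 43.00·0) / 3.400 = 24.56 mg/L.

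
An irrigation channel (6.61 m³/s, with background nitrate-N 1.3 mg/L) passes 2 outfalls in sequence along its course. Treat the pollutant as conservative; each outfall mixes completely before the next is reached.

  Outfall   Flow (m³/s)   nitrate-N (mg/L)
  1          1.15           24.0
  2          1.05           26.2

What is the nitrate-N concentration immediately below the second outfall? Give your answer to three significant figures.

7.23 mg/L

Below outfall 1: Q → 7.760 m³/s, C = (6.610·1.300 + 1.150·24.00)/7.760 = 4.664 mg/L.
Below outfall 2: Q → 8.810 m³/s, C = (7.760·4.664 + 1.050·26.20)/8.810 = 7.231 mg/L.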